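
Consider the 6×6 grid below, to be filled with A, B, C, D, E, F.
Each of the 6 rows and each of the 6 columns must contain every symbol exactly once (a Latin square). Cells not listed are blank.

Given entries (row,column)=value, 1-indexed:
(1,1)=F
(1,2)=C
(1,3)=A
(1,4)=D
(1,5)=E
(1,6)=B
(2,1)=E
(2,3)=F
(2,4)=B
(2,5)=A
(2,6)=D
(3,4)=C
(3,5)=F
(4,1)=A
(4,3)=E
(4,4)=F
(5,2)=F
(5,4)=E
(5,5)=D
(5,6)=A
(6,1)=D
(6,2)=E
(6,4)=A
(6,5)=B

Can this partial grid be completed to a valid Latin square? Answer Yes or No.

Row 2, column 2: row 2 together with column 2 already contain {A, B, C, D, E, F} — every symbol — so nothing can go there. The grid has no valid completion.

No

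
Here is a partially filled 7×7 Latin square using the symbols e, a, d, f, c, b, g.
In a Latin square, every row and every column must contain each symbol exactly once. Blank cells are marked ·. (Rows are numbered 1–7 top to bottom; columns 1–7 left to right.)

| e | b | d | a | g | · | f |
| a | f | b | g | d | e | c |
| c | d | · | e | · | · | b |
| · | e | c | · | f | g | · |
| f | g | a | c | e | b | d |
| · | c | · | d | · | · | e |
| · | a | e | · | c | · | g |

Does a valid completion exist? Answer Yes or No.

Yes

No row or column among the givens repeats a symbol, and propagating forced cells runs into no contradiction.
One valid completion exists (for instance, e b d a g c f / a f b g d e c / c d g e a f b / d e c b f g a / f g a c e b d / g c f d b a e / b a e f c d g).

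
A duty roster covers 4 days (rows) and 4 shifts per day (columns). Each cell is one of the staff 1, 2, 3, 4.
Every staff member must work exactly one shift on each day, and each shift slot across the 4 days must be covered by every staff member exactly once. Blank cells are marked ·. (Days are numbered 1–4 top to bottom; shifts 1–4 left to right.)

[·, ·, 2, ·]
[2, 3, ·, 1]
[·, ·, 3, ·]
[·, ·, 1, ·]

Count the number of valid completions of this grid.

Day 1, shift 1: eliminating its day and shift leaves {1, 3, 4}.
Day 1, shift 2: eliminating its day and shift leaves {1, 4}.
Day 1, shift 4: eliminating its day and shift leaves {3, 4}.
Day 2, shift 3: eliminating its day and shift leaves {4}.
Day 3, shift 1: eliminating its day and shift leaves {1, 4}.
Day 3, shift 2: eliminating its day and shift leaves {1, 2, 4}.
Day 3, shift 4: eliminating its day and shift leaves {2, 4}.
Day 4, shift 1: eliminating its day and shift leaves {3, 4}.
Day 4, shift 2: eliminating its day and shift leaves {2, 4}.
Day 4, shift 4: eliminating its day and shift leaves {2, 3, 4}.
Enumerating the assignments across these blanks that avoid any day or shift repeat gives 4 completions.

4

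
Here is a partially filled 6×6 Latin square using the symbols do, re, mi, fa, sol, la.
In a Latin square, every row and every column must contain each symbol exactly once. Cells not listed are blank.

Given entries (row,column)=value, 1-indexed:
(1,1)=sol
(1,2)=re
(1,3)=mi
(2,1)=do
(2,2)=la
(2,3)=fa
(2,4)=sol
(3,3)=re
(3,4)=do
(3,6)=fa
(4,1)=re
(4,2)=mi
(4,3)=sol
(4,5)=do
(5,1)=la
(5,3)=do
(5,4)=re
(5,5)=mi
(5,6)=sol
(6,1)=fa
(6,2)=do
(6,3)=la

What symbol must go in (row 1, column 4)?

la

Row 2, column 5: row 2 has {do, fa, sol, la} and column 5 has {do, mi}, leaving only re.
Row 2, column 6: row 2 has {do, re, fa, sol, la} and column 6 has {fa, sol}, leaving only mi.
Row 3, column 1: row 3 has {do, re, fa} and column 1 has {do, re, fa, sol, la}, leaving only mi.
Row 3, column 2: row 3 has {do, re, mi, fa} and column 2 has {do, re, mi, la}, leaving only sol.
Row 3, column 5: row 3 has {do, re, mi, fa, sol} and column 5 has {do, re, mi}, leaving only la.
Row 1, column 5: row 1 has {re, mi, sol} and column 5 has {do, re, mi, la}, leaving only fa.
Row 1 already has {re, mi, fa, sol} and column 4 already has {do, re, sol}, so row 1, column 4 must be la.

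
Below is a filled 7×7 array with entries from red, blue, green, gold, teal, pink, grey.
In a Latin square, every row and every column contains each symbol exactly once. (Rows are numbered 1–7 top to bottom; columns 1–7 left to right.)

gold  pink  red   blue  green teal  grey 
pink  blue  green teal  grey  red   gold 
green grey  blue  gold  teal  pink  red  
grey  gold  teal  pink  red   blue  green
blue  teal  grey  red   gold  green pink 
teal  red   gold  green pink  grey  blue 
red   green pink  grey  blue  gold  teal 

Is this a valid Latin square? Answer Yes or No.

Each row is a permutation of the 7 symbols, and so is each column.

Yes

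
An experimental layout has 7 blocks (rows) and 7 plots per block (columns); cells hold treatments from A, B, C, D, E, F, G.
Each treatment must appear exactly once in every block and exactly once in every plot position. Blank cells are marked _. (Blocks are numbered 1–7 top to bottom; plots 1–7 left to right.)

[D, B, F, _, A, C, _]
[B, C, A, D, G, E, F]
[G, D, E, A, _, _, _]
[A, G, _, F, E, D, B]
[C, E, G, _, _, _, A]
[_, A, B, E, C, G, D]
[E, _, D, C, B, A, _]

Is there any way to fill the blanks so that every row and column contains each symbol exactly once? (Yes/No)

No block or plot among the givens repeats a symbol, and propagating forced cells runs into no contradiction.
One valid completion exists (for instance, D B F G A C E / B C A D G E F / G D E A F B C / A G C F E D B / C E G B D F A / F A B E C G D / E F D C B A G).

Yes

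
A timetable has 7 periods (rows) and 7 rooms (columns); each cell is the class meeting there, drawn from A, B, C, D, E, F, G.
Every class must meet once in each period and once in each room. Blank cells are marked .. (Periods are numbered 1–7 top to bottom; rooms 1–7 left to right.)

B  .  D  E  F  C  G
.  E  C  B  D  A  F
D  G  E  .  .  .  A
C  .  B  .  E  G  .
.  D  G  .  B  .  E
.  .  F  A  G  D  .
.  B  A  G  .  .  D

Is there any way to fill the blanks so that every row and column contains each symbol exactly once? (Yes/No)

No

Period 4, room 7: period 4 together with room 7 already contain {A, B, C, D, E, F, G} — every symbol — so nothing can go there. The grid has no valid completion.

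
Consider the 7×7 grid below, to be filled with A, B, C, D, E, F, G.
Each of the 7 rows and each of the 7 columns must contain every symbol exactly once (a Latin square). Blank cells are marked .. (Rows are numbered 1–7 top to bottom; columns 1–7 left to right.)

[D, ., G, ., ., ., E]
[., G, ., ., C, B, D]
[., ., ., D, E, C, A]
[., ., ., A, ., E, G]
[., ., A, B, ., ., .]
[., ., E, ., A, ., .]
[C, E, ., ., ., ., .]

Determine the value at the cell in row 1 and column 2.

A

Row 2, column 3: row 2 has {B, C, D, G} and column 3 has {A, E, G}, leaving only F.
Row 2, column 4: row 2 has {B, C, D, F, G} and column 4 has {A, B, D}, leaving only E.
Row 2, column 1: row 2 has {B, C, D, E, F, G} and column 1 has {C, D}, leaving only A.
Row 3, column 3: row 3 has {A, C, D, E} and column 3 has {A, E, F, G}, leaving only B.
Row 3, column 2: row 3 has {A, B, C, D, E} and column 2 has {E, G}, leaving only F.
Row 3, column 1: row 3 has {A, B, C, D, E, F} and column 1 has {A, C, D}, leaving only G.
Row 7, column 3: row 7 has {C, E} and column 3 has {A, B, E, F, G}, leaving only D.
Row 4, column 3: row 4 has {A, E, G} and column 3 has {A, B, D, E, F, G}, leaving only C.
Row 1, column 2 is narrowed to {A, B, C}.
If it were B, then row 6, column 2 would be left with no valid symbol.
If it were C, then row 6, column 2 would be left with no valid symbol.
So row 1, column 2 must be A.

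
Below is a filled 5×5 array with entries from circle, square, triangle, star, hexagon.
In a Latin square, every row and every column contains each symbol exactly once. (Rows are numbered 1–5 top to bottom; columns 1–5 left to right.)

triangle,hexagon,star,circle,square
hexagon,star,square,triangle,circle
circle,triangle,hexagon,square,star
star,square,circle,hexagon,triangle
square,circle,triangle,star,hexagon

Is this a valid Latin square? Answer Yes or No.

Each row is a permutation of the 5 symbols, and so is each column.

Yes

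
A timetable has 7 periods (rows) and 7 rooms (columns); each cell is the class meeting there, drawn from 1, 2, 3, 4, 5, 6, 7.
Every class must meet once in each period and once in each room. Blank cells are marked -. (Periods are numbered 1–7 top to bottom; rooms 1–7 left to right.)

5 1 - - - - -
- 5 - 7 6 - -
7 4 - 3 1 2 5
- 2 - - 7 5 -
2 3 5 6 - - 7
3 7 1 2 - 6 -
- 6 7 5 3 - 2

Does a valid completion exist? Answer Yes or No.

No period or room among the givens repeats a symbol, and propagating forced cells runs into no contradiction.
One valid completion exists (for instance, 5 1 3 4 2 7 6 / 4 5 2 7 6 3 1 / 7 4 6 3 1 2 5 / 6 2 4 1 7 5 3 / 2 3 5 6 4 1 7 / 3 7 1 2 5 6 4 / 1 6 7 5 3 4 2).

Yes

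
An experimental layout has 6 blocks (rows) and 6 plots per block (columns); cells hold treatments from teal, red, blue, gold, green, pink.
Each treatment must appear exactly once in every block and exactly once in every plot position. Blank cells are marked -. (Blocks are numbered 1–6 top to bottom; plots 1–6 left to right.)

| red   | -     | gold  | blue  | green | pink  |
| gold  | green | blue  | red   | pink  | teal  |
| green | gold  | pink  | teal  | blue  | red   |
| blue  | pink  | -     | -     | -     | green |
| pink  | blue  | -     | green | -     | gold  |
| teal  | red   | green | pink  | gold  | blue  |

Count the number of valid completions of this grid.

2

Block 1, plot 2: eliminating its block and plot leaves {teal}.
Block 4, plot 3: eliminating its block and plot leaves {teal, red}.
Block 4, plot 4: eliminating its block and plot leaves {gold}.
Block 4, plot 5: eliminating its block and plot leaves {teal, red}.
Block 5, plot 3: eliminating its block and plot leaves {teal, red}.
Block 5, plot 5: eliminating its block and plot leaves {teal, red}.
Enumerating the assignments across these blanks that avoid any block or plot repeat gives 2 completions.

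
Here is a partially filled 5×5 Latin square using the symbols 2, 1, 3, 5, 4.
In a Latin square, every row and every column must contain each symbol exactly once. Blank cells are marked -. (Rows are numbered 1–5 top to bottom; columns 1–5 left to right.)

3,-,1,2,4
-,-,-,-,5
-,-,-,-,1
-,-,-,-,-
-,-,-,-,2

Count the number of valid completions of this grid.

56

Row 1, column 2: eliminating its row and column leaves {5}.
Row 2, column 1: eliminating its row and column leaves {2, 1, 4}.
Row 2, column 2: eliminating its row and column leaves {2, 1, 3, 4}.
Row 2, column 3: eliminating its row and column leaves {2, 3, 4}.
Row 2, column 4: eliminating its row and column leaves {1, 3, 4}.
Row 3, column 1: eliminating its row and column leaves {2, 5, 4}.
Row 3, column 2: eliminating its row and column leaves {2, 3, 5, 4}.
Row 3, column 3: eliminating its row and column leaves {2, 3, 5, 4}.
Row 3, column 4: eliminating its row and column leaves {3, 5, 4}.
Row 4, column 1: eliminating its row and column leaves {2, 1, 5, 4}.
Row 4, column 2: eliminating its row and column leaves {2, 1, 3, 5, 4}.
Row 4, column 3: eliminating its row and column leaves {2, 3, 5, 4}.
Row 4, column 4: eliminating its row and column leaves {1, 3, 5, 4}.
Row 4, column 5: eliminating its row and column leaves {3}.
Row 5, column 1: eliminating its row and column leaves {1, 5, 4}.
Row 5, column 2: eliminating its row and column leaves {1, 3, 5, 4}.
Row 5, column 3: eliminating its row and column leaves {3, 5, 4}.
Row 5, column 4: eliminating its row and column leaves {1, 3, 5, 4}.
Enumerating the assignments across these blanks that avoid any row or column repeat gives 56 completions.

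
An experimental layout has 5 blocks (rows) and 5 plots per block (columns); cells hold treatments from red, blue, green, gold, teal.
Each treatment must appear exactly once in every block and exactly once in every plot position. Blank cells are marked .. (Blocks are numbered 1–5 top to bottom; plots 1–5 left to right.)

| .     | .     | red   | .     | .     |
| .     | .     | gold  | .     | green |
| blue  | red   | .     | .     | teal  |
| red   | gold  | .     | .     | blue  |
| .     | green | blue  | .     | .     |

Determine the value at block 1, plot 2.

teal

Block 1, plot 5: block 1 has {red} and plot 5 has {blue, green, teal}, leaving only gold.
Block 2, plot 1: block 2 has {green, gold} and plot 1 has {red, blue}, leaving only teal.
Block 1, plot 1: block 1 has {red, gold} and plot 1 has {red, blue, teal}, leaving only green.
Block 2, plot 2: block 2 has {green, gold, teal} and plot 2 has {red, green, gold}, leaving only blue.
Block 1 already has {red, green, gold} and plot 2 already has {red, blue, green, gold}, so block 1, plot 2 must be teal.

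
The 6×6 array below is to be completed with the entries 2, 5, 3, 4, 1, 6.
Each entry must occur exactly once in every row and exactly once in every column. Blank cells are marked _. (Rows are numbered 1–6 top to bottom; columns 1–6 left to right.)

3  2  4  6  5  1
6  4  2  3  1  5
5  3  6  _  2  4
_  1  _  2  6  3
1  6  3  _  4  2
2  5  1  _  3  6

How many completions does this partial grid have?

Row 3, column 4: eliminating its row and column leaves {1}.
Row 4, column 1: eliminating its row and column leaves {4}.
Row 4, column 3: eliminating its row and column leaves {5}.
Row 5, column 4: eliminating its row and column leaves {5}.
Row 6, column 4: eliminating its row and column leaves {4}.
Only one assignment across all blanks avoids any row or column repeat, giving 1 completion.

1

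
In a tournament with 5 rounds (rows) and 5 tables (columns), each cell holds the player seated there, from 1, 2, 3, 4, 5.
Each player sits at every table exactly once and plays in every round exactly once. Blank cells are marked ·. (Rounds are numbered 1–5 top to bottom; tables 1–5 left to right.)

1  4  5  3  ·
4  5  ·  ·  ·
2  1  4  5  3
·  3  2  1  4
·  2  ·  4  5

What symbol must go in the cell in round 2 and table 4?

Round 2 already has {4, 5} and table 4 already has {1, 3, 4, 5}, so round 2, table 4 must be 2.

2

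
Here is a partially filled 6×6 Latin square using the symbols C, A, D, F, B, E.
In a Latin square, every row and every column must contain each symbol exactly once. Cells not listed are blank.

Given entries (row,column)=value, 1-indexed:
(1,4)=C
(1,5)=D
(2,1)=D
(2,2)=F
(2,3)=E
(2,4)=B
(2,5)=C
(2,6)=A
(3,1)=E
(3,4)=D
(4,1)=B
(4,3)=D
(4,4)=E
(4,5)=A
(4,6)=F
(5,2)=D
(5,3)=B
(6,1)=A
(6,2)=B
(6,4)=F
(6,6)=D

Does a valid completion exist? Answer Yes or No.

Yes

No row or column among the givens repeats a symbol, and propagating forced cells runs into no contradiction.
One valid completion exists (for instance, F E A C D B / D F E B C A / E A F D B C / B C D E A F / C D B A F E / A B C F E D).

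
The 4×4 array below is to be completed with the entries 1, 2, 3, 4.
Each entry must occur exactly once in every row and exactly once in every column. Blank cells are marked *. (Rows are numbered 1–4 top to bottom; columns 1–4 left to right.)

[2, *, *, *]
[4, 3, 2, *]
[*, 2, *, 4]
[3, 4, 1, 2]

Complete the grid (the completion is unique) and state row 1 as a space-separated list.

Row 1, column 2: row 1 has {2} and column 2 has {2, 3, 4}, leaving only 1.
Row 1, column 4: row 1 has {1, 2} and column 4 has {2, 4}, leaving only 3.
Row 1, column 3: row 1 has {1, 2, 3} and column 3 has {1, 2}, leaving only 4.
So row 1 reads: 2 1 4 3.

2 1 4 3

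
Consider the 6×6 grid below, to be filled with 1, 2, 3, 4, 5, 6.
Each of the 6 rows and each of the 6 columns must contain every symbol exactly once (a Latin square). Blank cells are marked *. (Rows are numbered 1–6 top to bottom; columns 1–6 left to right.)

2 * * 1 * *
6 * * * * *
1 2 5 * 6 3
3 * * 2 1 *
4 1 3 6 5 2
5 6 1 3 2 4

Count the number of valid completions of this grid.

3

Row 1, column 2: eliminating its row and column leaves {3, 4, 5}.
Row 1, column 3: eliminating its row and column leaves {4, 6}.
Row 1, column 5: eliminating its row and column leaves {3, 4}.
Row 1, column 6: eliminating its row and column leaves {5, 6}.
Row 2, column 2: eliminating its row and column leaves {3, 4, 5}.
Row 2, column 3: eliminating its row and column leaves {2, 4}.
Row 2, column 4: eliminating its row and column leaves {4, 5}.
Row 2, column 5: eliminating its row and column leaves {3, 4}.
Row 2, column 6: eliminating its row and column leaves {1, 5}.
Row 3, column 4: eliminating its row and column leaves {4}.
Row 4, column 2: eliminating its row and column leaves {4, 5}.
Row 4, column 3: eliminating its row and column leaves {4, 6}.
Row 4, column 6: eliminating its row and column leaves {5, 6}.
Enumerating the assignments across these blanks that avoid any row or column repeat gives 3 completions.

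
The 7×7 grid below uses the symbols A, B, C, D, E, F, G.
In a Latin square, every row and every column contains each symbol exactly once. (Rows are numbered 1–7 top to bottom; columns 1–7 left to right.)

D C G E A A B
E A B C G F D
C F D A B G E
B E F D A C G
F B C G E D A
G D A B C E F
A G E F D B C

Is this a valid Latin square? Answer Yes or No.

Row 1 contains A twice (at columns 5 and 6), so it is not a permutation.

No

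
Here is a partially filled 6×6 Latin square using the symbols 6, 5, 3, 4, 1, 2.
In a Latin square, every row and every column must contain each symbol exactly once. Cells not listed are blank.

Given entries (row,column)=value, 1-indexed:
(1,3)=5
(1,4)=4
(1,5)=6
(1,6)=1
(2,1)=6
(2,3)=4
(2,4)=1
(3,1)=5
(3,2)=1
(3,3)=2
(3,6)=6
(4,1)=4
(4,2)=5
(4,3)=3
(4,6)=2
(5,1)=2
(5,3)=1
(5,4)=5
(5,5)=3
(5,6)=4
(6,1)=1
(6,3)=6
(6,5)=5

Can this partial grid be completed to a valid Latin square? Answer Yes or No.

No row or column among the givens repeats a symbol, and propagating forced cells runs into no contradiction.
One valid completion exists (for instance, 3 2 5 4 6 1 / 6 3 4 1 2 5 / 5 1 2 3 4 6 / 4 5 3 6 1 2 / 2 6 1 5 3 4 / 1 4 6 2 5 3).

Yes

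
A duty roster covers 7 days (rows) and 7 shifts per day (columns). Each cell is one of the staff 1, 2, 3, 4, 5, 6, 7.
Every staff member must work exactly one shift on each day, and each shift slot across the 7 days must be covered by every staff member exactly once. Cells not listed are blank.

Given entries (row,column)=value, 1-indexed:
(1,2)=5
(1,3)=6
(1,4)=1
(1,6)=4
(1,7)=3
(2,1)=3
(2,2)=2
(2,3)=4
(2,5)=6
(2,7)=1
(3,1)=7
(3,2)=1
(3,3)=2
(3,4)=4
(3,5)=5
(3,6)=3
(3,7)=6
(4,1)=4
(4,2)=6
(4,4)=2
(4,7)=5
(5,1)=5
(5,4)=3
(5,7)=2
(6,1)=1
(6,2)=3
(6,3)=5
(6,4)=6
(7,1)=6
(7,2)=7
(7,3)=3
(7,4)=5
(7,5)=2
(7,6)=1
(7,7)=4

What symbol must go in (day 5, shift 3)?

Day 1, shift 1: day 1 has {1, 3, 4, 5, 6} and shift 1 has {1, 3, 4, 5, 6, 7}, leaving only 2.
Day 1, shift 5: day 1 has {1, 2, 3, 4, 5, 6} and shift 5 has {2, 5, 6}, leaving only 7.
Day 2, shift 4: day 2 has {1, 2, 3, 4, 6} and shift 4 has {1, 2, 3, 4, 5, 6}, leaving only 7.
Day 2, shift 6: day 2 has {1, 2, 3, 4, 6, 7} and shift 6 has {1, 3, 4}, leaving only 5.
Day 4, shift 6: day 4 has {2, 4, 5, 6} and shift 6 has {1, 3, 4, 5}, leaving only 7.
Day 4, shift 3: day 4 has {2, 4, 5, 6, 7} and shift 3 has {2, 3, 4, 5, 6}, leaving only 1.
Day 5 already has {2, 3, 5} and shift 3 already has {1, 2, 3, 4, 5, 6}, so day 5, shift 3 must be 7.

7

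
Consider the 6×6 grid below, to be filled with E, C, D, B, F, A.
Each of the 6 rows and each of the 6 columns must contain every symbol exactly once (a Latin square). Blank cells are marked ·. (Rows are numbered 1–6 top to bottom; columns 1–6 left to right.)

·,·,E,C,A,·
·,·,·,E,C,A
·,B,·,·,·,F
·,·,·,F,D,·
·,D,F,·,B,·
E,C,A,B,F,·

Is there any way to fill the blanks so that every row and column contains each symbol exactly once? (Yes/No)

Row 1, column 2: row 1 has {E, C, A} and column 2 has {C, D, B}, so it must be F.
Now row 2, column 2: row 2 together with column 2 already contain {E, C, D, B, F, A} — every symbol — so nothing can go there. The grid has no valid completion.

No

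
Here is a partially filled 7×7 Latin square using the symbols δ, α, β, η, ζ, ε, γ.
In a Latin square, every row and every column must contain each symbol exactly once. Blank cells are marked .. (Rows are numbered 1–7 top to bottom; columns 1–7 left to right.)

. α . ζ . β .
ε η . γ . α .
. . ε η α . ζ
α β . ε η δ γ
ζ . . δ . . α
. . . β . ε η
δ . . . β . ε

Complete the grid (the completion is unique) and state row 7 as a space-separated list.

δ γ η α β ζ ε

Row 7, column 4: row 7 has {δ, β, ε} and column 4 has {δ, β, η, ζ, ε, γ}, leaving only α.
Row 1, column 7: row 1 has {α, β, ζ} and column 7 has {α, η, ζ, ε, γ}, leaving only δ.
Row 2, column 7: row 2 has {α, η, ε, γ} and column 7 has {δ, α, η, ζ, ε, γ}, leaving only β.
Row 3, column 6: row 3 has {α, η, ζ, ε} and column 6 has {δ, α, β, ε}, leaving only γ.
Row 3, column 1: row 3 has {α, η, ζ, ε, γ} and column 1 has {δ, α, ζ, ε}, leaving only β.
Row 3, column 2: row 3 has {α, β, η, ζ, ε, γ} and column 2 has {α, β, η}, leaving only δ.
Row 4, column 3: row 4 has {δ, α, β, η, ε, γ} and column 3 has {ε}, leaving only ζ.
Row 2, column 3: row 2 has {α, β, η, ε, γ} and column 3 has {ζ, ε}, leaving only δ.
Row 2, column 5: row 2 has {δ, α, β, η, ε, γ} and column 5 has {α, β, η}, leaving only ζ.
Row 5, column 6: row 5 has {δ, α, ζ} and column 6 has {δ, α, β, ε, γ}, leaving only η.
Row 7, column 6: row 7 has {δ, α, β, ε} and column 6 has {δ, α, β, η, ε, γ}, leaving only ζ.
Row 7, column 2: row 7 has {δ, α, β, ζ, ε} and column 2 has {δ, α, β, η}, leaving only γ.
Row 7, column 3: row 7 has {δ, α, β, ζ, ε, γ} and column 3 has {δ, ζ, ε}, leaving only η.
So row 7 reads: δ γ η α β ζ ε.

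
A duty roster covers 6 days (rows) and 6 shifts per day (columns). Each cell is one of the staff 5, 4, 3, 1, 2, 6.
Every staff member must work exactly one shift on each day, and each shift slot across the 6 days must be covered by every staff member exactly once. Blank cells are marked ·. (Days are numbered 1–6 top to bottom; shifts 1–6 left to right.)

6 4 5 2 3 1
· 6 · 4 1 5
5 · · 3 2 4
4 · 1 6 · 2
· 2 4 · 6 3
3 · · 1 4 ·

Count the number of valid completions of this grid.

Day 2, shift 1: eliminating its day and shift leaves {2}.
Day 2, shift 3: eliminating its day and shift leaves {3, 2}.
Day 3, shift 2: eliminating its day and shift leaves {1}.
Day 3, shift 3: eliminating its day and shift leaves {6}.
Day 4, shift 2: eliminating its day and shift leaves {5, 3}.
Day 4, shift 5: eliminating its day and shift leaves {5}.
Day 5, shift 1: eliminating its day and shift leaves {1}.
Day 5, shift 4: eliminating its day and shift leaves {5}.
Day 6, shift 2: eliminating its day and shift leaves {5}.
Day 6, shift 3: eliminating its day and shift leaves {2, 6}.
Day 6, shift 6: eliminating its day and shift leaves {6}.
Only one assignment across all blanks avoids any day or shift repeat, giving 1 completion.

1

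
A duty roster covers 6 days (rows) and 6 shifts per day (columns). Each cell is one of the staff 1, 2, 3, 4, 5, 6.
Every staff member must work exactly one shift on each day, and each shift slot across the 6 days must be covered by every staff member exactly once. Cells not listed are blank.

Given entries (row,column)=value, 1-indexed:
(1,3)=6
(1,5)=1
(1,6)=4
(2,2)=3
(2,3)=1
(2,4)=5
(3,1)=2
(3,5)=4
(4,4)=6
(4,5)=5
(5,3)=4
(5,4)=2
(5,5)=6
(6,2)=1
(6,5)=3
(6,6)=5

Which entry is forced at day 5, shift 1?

Day 1, shift 4: day 1 has {1, 4, 6} and shift 4 has {2, 5, 6}, leaving only 3.
Day 1, shift 1: day 1 has {1, 3, 4, 6} and shift 1 has {2}, leaving only 5.
Day 1, shift 2: day 1 has {1, 3, 4, 5, 6} and shift 2 has {1, 3}, leaving only 2.
Day 2, shift 5: day 2 has {1, 3, 5} and shift 5 has {1, 3, 4, 5, 6}, leaving only 2.
Day 2, shift 6: day 2 has {1, 2, 3, 5} and shift 6 has {4, 5}, leaving only 6.
Day 2, shift 1: day 2 has {1, 2, 3, 5, 6} and shift 1 has {2, 5}, leaving only 4.
Day 3, shift 4: day 3 has {2, 4} and shift 4 has {2, 3, 5, 6}, leaving only 1.
Day 3, shift 6: day 3 has {1, 2, 4} and shift 6 has {4, 5, 6}, leaving only 3.
Day 3, shift 3: day 3 has {1, 2, 3, 4} and shift 3 has {1, 4, 6}, leaving only 5.
Day 3, shift 2: day 3 has {1, 2, 3, 4, 5} and shift 2 has {1, 2, 3}, leaving only 6.
Day 4, shift 2: day 4 has {5, 6} and shift 2 has {1, 2, 3, 6}, leaving only 4.
Day 5, shift 2: day 5 has {2, 4, 6} and shift 2 has {1, 2, 3, 4, 6}, leaving only 5.
Day 5, shift 6: day 5 has {2, 4, 5, 6} and shift 6 has {3, 4, 5, 6}, leaving only 1.
Day 5 already has {1, 2, 4, 5, 6} and shift 1 already has {2, 4, 5}, so day 5, shift 1 must be 3.

3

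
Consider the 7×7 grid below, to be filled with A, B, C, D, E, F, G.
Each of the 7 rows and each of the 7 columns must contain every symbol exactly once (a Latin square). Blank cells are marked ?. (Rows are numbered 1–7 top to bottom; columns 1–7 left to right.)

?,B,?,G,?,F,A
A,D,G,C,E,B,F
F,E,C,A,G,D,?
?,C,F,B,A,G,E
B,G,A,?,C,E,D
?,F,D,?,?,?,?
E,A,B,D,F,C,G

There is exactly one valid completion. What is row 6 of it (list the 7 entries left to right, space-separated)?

G F D E B A C

Row 6, column 4: row 6 has {D, F} and column 4 has {A, B, C, D, G}, leaving only E.
Row 6, column 5: row 6 has {D, E, F} and column 5 has {A, C, E, F, G}, leaving only B.
Row 6, column 6: row 6 has {B, D, E, F} and column 6 has {B, C, D, E, F, G}, leaving only A.
Row 6, column 7: row 6 has {A, B, D, E, F} and column 7 has {A, D, E, F, G}, leaving only C.
Row 6, column 1: row 6 has {A, B, C, D, E, F} and column 1 has {A, B, E, F}, leaving only G.
So row 6 reads: G F D E B A C.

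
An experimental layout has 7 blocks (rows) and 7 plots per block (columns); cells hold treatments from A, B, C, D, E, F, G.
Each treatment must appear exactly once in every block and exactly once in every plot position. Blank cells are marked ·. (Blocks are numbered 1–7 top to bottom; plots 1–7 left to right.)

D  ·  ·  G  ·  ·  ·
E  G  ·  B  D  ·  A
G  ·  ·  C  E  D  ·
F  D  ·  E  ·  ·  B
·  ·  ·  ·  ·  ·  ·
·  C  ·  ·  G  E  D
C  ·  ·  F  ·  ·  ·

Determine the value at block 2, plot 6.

F

Block 3, plot 7: block 3 has {C, D, E, G} and plot 7 has {A, B, D}, leaving only F.
Block 6, plot 4: block 6 has {C, D, E, G} and plot 4 has {B, C, E, F, G}, leaving only A.
Block 5, plot 4: block 5 has {} and plot 4 has {A, B, C, E, F, G}, leaving only D.
Block 6, plot 1: block 6 has {A, C, D, E, G} and plot 1 has {C, D, E, F, G}, leaving only B.
Block 5, plot 1: block 5 has {D} and plot 1 has {B, C, D, E, F, G}, leaving only A.
Block 6, plot 3: block 6 has {A, B, C, D, E, G} and plot 3 has {}, leaving only F.
Block 2, plot 3: block 2 has {A, B, D, E, G} and plot 3 has {F}, leaving only C.
Block 2 already has {A, B, C, D, E, G} and plot 6 already has {D, E}, so block 2, plot 6 must be F.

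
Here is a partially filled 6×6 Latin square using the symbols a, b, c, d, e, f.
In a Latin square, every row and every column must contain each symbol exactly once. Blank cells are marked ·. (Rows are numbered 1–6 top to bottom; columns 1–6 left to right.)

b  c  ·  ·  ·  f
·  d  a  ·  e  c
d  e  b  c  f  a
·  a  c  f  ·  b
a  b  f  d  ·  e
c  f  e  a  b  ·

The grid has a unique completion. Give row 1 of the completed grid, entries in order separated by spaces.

Row 1, column 3: row 1 has {b, c, f} and column 3 has {a, b, c, e, f}, leaving only d.
Row 1, column 4: row 1 has {b, c, d, f} and column 4 has {a, c, d, f}, leaving only e.
Row 1, column 5: row 1 has {b, c, d, e, f} and column 5 has {b, e, f}, leaving only a.
So row 1 reads: b c d e a f.

b c d e a f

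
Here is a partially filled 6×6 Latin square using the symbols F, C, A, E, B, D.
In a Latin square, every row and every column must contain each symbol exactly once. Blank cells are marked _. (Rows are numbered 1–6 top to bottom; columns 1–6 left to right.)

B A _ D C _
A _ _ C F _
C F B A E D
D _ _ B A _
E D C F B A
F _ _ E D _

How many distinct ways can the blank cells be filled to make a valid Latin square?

3

Row 1, column 3: eliminating its row and column leaves {F, E}.
Row 1, column 6: eliminating its row and column leaves {F, E}.
Row 2, column 2: eliminating its row and column leaves {E, B}.
Row 2, column 3: eliminating its row and column leaves {E, D}.
Row 2, column 6: eliminating its row and column leaves {E, B}.
Row 4, column 2: eliminating its row and column leaves {C, E}.
Row 4, column 3: eliminating its row and column leaves {F, E}.
Row 4, column 6: eliminating its row and column leaves {F, C, E}.
Row 6, column 2: eliminating its row and column leaves {C, B}.
Row 6, column 3: eliminating its row and column leaves {A}.
Row 6, column 6: eliminating its row and column leaves {C, B}.
Enumerating the assignments across these blanks that avoid any row or column repeat gives 3 completions.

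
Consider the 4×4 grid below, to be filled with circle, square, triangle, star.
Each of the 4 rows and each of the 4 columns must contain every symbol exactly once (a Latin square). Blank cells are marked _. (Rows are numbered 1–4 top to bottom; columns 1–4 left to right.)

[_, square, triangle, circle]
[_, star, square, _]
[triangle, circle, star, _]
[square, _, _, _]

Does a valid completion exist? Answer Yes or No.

Yes

No row or column among the givens repeats a symbol, and propagating forced cells runs into no contradiction.
One valid completion exists (for instance, star square triangle circle / circle star square triangle / triangle circle star square / square triangle circle star).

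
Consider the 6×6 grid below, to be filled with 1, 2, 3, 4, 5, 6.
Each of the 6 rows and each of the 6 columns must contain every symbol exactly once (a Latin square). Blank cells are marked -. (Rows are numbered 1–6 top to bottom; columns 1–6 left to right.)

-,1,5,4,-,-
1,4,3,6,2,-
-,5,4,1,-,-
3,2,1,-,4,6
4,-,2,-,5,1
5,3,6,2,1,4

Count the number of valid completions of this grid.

Row 1, column 1: eliminating its row and column leaves {2, 6}.
Row 1, column 5: eliminating its row and column leaves {3, 6}.
Row 1, column 6: eliminating its row and column leaves {2, 3}.
Row 2, column 6: eliminating its row and column leaves {5}.
Row 3, column 1: eliminating its row and column leaves {2, 6}.
Row 3, column 5: eliminating its row and column leaves {3, 6}.
Row 3, column 6: eliminating its row and column leaves {2, 3}.
Row 4, column 4: eliminating its row and column leaves {5}.
Row 5, column 2: eliminating its row and column leaves {6}.
Row 5, column 4: eliminating its row and column leaves {3}.
Enumerating the assignments across these blanks that avoid any row or column repeat gives 2 completions.

2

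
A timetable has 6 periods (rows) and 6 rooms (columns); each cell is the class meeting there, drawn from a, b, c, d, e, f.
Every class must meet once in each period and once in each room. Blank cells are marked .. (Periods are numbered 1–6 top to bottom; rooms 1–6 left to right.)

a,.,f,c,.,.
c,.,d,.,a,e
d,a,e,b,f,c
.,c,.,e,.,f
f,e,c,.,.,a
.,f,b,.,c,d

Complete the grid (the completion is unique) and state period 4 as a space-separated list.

Period 4, room 1: period 4 has {c, e, f} and room 1 has {a, c, d, f}, leaving only b.
Period 4, room 3: period 4 has {b, c, e, f} and room 3 has {b, c, d, e, f}, leaving only a.
Period 4, room 5: period 4 has {a, b, c, e, f} and room 5 has {a, c, f}, leaving only d.
So period 4 reads: b c a e d f.

b c a e d f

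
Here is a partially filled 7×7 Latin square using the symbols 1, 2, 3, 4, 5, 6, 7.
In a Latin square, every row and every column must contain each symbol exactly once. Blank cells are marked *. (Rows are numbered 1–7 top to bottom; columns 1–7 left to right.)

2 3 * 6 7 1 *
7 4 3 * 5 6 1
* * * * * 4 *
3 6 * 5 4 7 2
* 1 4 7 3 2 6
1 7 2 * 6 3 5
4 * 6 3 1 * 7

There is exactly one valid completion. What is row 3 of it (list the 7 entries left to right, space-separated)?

Row 3, column 5: row 3 has {4} and column 5 has {1, 3, 4, 5, 6, 7}, leaving only 2.
Row 3, column 2: row 3 has {2, 4} and column 2 has {1, 3, 4, 6, 7}, leaving only 5.
Row 3, column 1: row 3 has {2, 4, 5} and column 1 has {1, 2, 3, 4, 7}, leaving only 6.
Row 3, column 4: row 3 has {2, 4, 5, 6} and column 4 has {3, 5, 6, 7}, leaving only 1.
Row 3, column 3: row 3 has {1, 2, 4, 5, 6} and column 3 has {2, 3, 4, 6}, leaving only 7.
Row 3, column 7: row 3 has {1, 2, 4, 5, 6, 7} and column 7 has {1, 2, 5, 6, 7}, leaving only 3.
So row 3 reads: 6 5 7 1 2 4 3.

6 5 7 1 2 4 3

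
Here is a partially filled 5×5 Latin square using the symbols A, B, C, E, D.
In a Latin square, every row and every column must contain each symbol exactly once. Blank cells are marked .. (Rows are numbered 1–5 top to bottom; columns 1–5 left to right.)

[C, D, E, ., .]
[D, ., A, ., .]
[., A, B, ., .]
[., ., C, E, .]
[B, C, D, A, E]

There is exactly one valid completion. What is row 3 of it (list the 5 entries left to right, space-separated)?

Row 3, column 1: row 3 has {A, B} and column 1 has {B, C, D}, leaving only E.
Row 1, column 4: row 1 has {C, E, D} and column 4 has {A, E}, leaving only B.
Row 1, column 5: row 1 has {B, C, E, D} and column 5 has {E}, leaving only A.
Row 2, column 4: row 2 has {A, D} and column 4 has {A, B, E}, leaving only C.
Row 3, column 4: row 3 has {A, B, E} and column 4 has {A, B, C, E}, leaving only D.
Row 3, column 5: row 3 has {A, B, E, D} and column 5 has {A, E}, leaving only C.
So row 3 reads: E A B D C.

E A B D C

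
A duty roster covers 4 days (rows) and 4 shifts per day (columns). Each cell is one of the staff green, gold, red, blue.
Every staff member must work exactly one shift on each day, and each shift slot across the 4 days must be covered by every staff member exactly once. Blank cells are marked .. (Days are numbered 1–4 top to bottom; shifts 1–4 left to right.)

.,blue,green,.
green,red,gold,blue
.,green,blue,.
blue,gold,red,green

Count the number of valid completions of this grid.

2

Day 1, shift 1: eliminating its day and shift leaves {gold, red}.
Day 1, shift 4: eliminating its day and shift leaves {gold, red}.
Day 3, shift 1: eliminating its day and shift leaves {gold, red}.
Day 3, shift 4: eliminating its day and shift leaves {gold, red}.
Enumerating the assignments across these blanks that avoid any day or shift repeat gives 2 completions.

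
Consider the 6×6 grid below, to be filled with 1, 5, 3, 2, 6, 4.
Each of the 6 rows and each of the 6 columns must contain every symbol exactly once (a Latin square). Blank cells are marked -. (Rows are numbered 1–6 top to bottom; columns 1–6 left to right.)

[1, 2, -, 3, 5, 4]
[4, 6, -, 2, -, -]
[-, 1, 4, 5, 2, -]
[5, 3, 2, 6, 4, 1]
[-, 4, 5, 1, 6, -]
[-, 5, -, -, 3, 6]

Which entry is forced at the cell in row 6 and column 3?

Row 6 already has {5, 3, 6} and column 3 already has {5, 2, 4}, so row 6, column 3 must be 1.

1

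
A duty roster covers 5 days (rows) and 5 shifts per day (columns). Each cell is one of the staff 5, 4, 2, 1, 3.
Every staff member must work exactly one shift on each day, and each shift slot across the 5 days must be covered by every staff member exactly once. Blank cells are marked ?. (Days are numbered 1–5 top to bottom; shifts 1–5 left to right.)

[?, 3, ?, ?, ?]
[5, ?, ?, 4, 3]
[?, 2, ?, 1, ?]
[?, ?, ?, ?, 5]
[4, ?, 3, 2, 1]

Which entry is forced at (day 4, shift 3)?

1

Day 1, shift 4: day 1 has {3} and shift 4 has {4, 2, 1}, leaving only 5.
Day 2, shift 2: day 2 has {5, 4, 3} and shift 2 has {2, 3}, leaving only 1.
Day 2, shift 3: day 2 has {5, 4, 1, 3} and shift 3 has {3}, leaving only 2.
Day 3, shift 1: day 3 has {2, 1} and shift 1 has {5, 4}, leaving only 3.
Day 3, shift 5: day 3 has {2, 1, 3} and shift 5 has {5, 1, 3}, leaving only 4.
Day 1, shift 5: day 1 has {5, 3} and shift 5 has {5, 4, 1, 3}, leaving only 2.
Day 1, shift 1: day 1 has {5, 2, 3} and shift 1 has {5, 4, 3}, leaving only 1.
Day 1, shift 3: day 1 has {5, 2, 1, 3} and shift 3 has {2, 3}, leaving only 4.
Day 4 already has {5} and shift 3 already has {4, 2, 3}, so day 4, shift 3 must be 1.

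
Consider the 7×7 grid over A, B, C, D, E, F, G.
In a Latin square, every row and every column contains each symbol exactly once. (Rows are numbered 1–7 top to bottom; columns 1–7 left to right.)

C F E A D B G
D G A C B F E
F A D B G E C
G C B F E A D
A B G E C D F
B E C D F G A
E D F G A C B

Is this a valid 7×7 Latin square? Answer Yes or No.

Yes

Each row is a permutation of the 7 symbols, and so is each column.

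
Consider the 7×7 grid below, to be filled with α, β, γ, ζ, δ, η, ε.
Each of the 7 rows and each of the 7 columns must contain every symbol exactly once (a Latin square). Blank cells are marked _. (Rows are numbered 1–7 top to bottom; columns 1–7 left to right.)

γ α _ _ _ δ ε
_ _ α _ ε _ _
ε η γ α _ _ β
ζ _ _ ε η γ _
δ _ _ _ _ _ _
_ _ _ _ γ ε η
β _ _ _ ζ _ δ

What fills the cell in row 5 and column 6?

Row 1, column 5: row 1 has {α, γ, δ, ε} and column 5 has {γ, ζ, η, ε}, leaving only β.
Row 2, column 1: row 2 has {α, ε} and column 1 has {β, γ, ζ, δ, ε}, leaving only η.
Row 3, column 5: row 3 has {α, β, γ, η, ε} and column 5 has {β, γ, ζ, η, ε}, leaving only δ.
Row 3, column 6: row 3 has {α, β, γ, δ, η, ε} and column 6 has {γ, δ, ε}, leaving only ζ.
Row 2, column 6: row 2 has {α, η, ε} and column 6 has {γ, ζ, δ, ε}, leaving only β.
Row 4, column 7: row 4 has {γ, ζ, η, ε} and column 7 has {β, δ, η, ε}, leaving only α.
Row 5, column 5: row 5 has {δ} and column 5 has {β, γ, ζ, δ, η, ε}, leaving only α.
Row 5 already has {α, δ} and column 6 already has {β, γ, ζ, δ, ε}, so row 5, column 6 must be η.

η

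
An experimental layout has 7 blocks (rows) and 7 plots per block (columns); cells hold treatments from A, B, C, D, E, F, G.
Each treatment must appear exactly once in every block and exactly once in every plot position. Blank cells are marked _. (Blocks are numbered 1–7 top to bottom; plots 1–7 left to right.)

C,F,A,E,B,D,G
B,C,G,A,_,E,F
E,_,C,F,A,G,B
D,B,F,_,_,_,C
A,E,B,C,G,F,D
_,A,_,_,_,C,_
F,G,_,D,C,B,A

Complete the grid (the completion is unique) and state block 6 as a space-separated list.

G A D B F C E

Block 6, plot 1: block 6 has {A, C} and plot 1 has {A, B, C, D, E, F}, leaving only G.
Block 6, plot 4: block 6 has {A, C, G} and plot 4 has {A, C, D, E, F}, leaving only B.
Block 6, plot 7: block 6 has {A, B, C, G} and plot 7 has {A, B, C, D, F, G}, leaving only E.
Block 6, plot 3: block 6 has {A, B, C, E, G} and plot 3 has {A, B, C, F, G}, leaving only D.
Block 6, plot 5: block 6 has {A, B, C, D, E, G} and plot 5 has {A, B, C, G}, leaving only F.
So block 6 reads: G A D B F C E.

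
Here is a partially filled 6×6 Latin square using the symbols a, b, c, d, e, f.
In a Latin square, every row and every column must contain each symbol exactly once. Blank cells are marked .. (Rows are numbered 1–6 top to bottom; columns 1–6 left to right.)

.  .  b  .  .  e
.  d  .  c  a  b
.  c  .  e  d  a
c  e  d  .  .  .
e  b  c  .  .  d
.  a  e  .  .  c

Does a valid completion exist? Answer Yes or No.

No

Row 1, column 2: row 1 has {b, e} and column 2 has {a, b, c, d, e}, so it must be f.
Row 1, column 5: row 1 has {b, e, f} and column 5 has {a, d}, so it must be c.
Row 2, column 1: row 2 has {a, b, c, d} and column 1 has {c, e}, so it must be f.
Now row 2, column 3: row 2 together with column 3 already contain {a, b, c, d, e, f} — every symbol — so nothing can go there. The grid has no valid completion.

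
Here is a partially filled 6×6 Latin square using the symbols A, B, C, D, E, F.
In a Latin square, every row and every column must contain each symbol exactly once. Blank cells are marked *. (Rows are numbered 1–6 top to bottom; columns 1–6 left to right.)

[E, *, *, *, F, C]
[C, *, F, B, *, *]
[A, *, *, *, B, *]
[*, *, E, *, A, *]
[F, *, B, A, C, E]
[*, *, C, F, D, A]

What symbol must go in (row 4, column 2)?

Row 1, column 4: row 1 has {C, E, F} and column 4 has {A, B, F}, leaving only D.
Row 1, column 3: row 1 has {C, D, E, F} and column 3 has {B, C, E, F}, leaving only A.
Row 1, column 2: row 1 has {A, C, D, E, F} and column 2 has {}, leaving only B.
Row 2, column 5: row 2 has {B, C, F} and column 5 has {A, B, C, D, F}, leaving only E.
Row 2, column 6: row 2 has {B, C, E, F} and column 6 has {A, C, E}, leaving only D.
Row 2, column 2: row 2 has {B, C, D, E, F} and column 2 has {B}, leaving only A.
Row 3, column 3: row 3 has {A, B} and column 3 has {A, B, C, E, F}, leaving only D.
Row 3, column 6: row 3 has {A, B, D} and column 6 has {A, C, D, E}, leaving only F.
Row 4, column 4: row 4 has {A, E} and column 4 has {A, B, D, F}, leaving only C.
Row 3, column 4: row 3 has {A, B, D, F} and column 4 has {A, B, C, D, F}, leaving only E.
Row 3, column 2: row 3 has {A, B, D, E, F} and column 2 has {A, B}, leaving only C.
Row 4, column 6: row 4 has {A, C, E} and column 6 has {A, C, D, E, F}, leaving only B.
Row 4, column 1: row 4 has {A, B, C, E} and column 1 has {A, C, E, F}, leaving only D.
Row 4 already has {A, B, C, D, E} and column 2 already has {A, B, C}, so row 4, column 2 must be F.

F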